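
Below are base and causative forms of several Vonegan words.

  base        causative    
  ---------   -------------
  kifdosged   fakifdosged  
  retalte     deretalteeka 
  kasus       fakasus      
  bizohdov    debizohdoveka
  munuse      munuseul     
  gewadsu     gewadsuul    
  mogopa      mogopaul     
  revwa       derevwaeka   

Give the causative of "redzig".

deredzigeka

munuse and retalte both end in -e yet inflect differently (munuseul, deretalteeka), so the final letter is not what conditions the rule; the first letter is.
"redzig" begins with r-. The stems beginning with r- (retalte → deretalteeka, revwa → derevwaeka) add de- … -eka around the stem.
So redzig → deredzigeka.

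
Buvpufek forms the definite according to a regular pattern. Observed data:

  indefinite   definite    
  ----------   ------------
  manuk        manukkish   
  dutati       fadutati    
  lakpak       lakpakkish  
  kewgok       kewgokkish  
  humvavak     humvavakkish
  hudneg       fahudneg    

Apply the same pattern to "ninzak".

"ninzak" ends in -k. The stems ending in -k (humvavak → humvavakkish, lakpak → lakpakkish, manuk → manukkish) double the final consonant and add -ish.
The other pattern: stems ending in -g or -i add the prefix fa-.
So ninzak → ninzakkish.

ninzakkish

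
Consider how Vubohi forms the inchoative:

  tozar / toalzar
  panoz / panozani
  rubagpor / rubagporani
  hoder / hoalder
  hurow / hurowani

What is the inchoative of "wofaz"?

woalfaz

rubagpor and tozar both end in -r yet inflect differently (rubagporani, toalzar), so the final letter is not what conditions the rule; the last vowel is.
"wofaz" has last vowel 'a'. The one such stem in the data (tozar → toalzar) inserts -al- after the first vowel (as does hoder), so the same rule applies.
So wofaz → woalfaz.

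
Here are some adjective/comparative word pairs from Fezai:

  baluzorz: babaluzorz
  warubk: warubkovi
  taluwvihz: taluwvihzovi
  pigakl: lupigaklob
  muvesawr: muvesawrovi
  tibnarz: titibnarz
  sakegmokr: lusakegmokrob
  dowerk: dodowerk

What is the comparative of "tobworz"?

totobworz

"tobworz" has second-to-last letter 'r'. The stems whose second-to-last letter is 'r' (tibnarz → titibnarz, dowerk → dodowerk, baluzorz → babaluzorz) repeat the first consonant+vowel as a prefix.
The other patterns: stems whose second-to-last letter is 'k' add lu- … -ob around the stem; stems whose second-to-last letter is 'b', 'h' or 'w' add -ovi.
So tobworz → totobworz.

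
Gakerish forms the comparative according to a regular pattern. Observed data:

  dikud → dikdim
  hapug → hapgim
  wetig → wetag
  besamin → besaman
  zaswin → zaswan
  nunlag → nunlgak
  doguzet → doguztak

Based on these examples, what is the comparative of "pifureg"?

pifurgak

"pifureg" has last vowel 'e'. The one such stem in the data (doguzet → doguztak) deletes the last vowel and adds -ak (as does nunlag), so the same rule applies.
The other patterns: stems whose last vowel is 'u' delete the last vowel and add -im; stems whose last vowel is 'i' change the last vowel to 'a'.
So pifureg → pifurgak.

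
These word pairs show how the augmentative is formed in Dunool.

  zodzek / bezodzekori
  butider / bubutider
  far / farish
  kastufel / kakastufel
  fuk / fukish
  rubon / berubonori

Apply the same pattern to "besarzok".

fuk and zodzek both end in -k yet inflect differently (fukish, bezodzekori), so the final letter is not what conditions the rule; the number of vowels is.
"besarzok" has 3 vowels. The stems with 3 vowels (kastufel → kakastufel, butider → bubutider) repeat the first consonant+vowel as a prefix.
The other patterns: stems with 1 vowel add -ish; stems with 2 vowels add be- … -ori around the stem.
So besarzok → bebesarzok.

bebesarzok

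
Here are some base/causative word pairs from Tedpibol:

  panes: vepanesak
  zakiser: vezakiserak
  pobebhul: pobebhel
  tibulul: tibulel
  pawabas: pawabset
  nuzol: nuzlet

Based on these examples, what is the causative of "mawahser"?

"mawahser" has last vowel 'e'. The stems whose last vowel is 'e' (panes → vepanesak, zakiser → vezakiserak) add ve- … -ak around the stem.
So mawahser → vemawahserak.

vemawahserak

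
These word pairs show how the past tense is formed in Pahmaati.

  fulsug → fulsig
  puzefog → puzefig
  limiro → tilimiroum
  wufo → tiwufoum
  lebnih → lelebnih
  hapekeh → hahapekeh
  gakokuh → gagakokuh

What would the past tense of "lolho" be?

tilolhoum

puzefog and limiro both have last vowel 'o' yet inflect differently (puzefig, tilimiroum), so the last vowel is not what conditions the rule; the final letter is.
"lolho" ends in -o. The stems ending in -o (limiro → tilimiroum, wufo → tiwufoum) add ti- … -um around the stem.
So lolho → tilolhoum.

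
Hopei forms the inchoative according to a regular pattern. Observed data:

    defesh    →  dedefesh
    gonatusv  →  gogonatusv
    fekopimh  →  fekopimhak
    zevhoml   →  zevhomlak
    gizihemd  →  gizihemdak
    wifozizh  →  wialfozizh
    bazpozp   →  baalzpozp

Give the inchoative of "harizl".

"harizl" has second-to-last letter 'z'. The stems whose second-to-last letter is 'z' (wifozizh → wialfozizh, bazpozp → baalzpozp) insert -al- after the first vowel.
The other patterns: stems whose second-to-last letter is 's' repeat the first consonant+vowel as a prefix; stems whose second-to-last letter is 'm' add -ak.
So harizl → haalrizl.

haalrizl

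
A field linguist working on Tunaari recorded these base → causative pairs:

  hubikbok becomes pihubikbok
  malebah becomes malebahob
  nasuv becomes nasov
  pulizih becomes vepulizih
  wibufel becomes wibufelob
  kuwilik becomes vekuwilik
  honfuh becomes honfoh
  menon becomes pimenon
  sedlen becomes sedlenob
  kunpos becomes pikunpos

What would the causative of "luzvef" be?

kuwilik and hubikbok both end in -k yet inflect differently (vekuwilik, pihubikbok), so the final letter is not what conditions the rule; the last vowel is.
"luzvef" has last vowel 'e'. The stems whose last vowel is 'e' (wibufel → wibufelob, sedlen → sedlenob) add -ob.
The other patterns: stems whose last vowel is 'i' add the prefix ve-; stems whose last vowel is 'o' add the prefix pi-; stems whose last vowel is 'u' change the last vowel to 'o'.
So luzvef → luzvefob.

luzvefob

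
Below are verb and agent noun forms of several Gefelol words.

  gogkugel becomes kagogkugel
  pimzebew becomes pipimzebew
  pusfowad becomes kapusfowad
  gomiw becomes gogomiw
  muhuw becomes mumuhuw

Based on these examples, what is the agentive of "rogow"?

pimzebew and gogkugel both have last vowel 'e' yet inflect differently (pipimzebew, kagogkugel), so the last vowel is not what conditions the rule; the final letter is.
"rogow" ends in -w. The stems ending in -w (muhuw → mumuhuw, gomiw → gogomiw, pimzebew → pipimzebew) repeat the first consonant+vowel as a prefix.
The other pattern: stems ending in -d or -l add the prefix ka-.
So rogow → rorogow.

rorogow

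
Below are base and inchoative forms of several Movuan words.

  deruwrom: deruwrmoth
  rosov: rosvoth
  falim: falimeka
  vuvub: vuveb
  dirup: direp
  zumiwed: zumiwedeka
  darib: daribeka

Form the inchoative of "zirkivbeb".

deruwrom and falim both end in -m yet inflect differently (deruwrmoth, falimeka), so the final letter is not what conditions the rule; the last vowel is.
"zirkivbeb" has last vowel 'e'. The one such stem in the data (zumiwed → zumiwedeka) adds -eka, so the same rule applies.
So zirkivbeb → zirkivbebeka.

zirkivbebeka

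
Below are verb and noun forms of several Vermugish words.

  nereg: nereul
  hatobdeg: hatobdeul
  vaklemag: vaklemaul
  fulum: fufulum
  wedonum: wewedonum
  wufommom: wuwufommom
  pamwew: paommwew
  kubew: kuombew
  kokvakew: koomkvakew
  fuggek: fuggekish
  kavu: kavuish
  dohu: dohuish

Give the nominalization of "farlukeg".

farlukeul

nereg and pamwew both have last vowel 'e' yet inflect differently (nereul, paommwew), so the last vowel is not what conditions the rule; the final letter is.
"farlukeg" ends in -g. The stems ending in -g (nereg → nereul, hatobdeg → hatobdeul, vaklemag → vaklemaul) drop the final letter and add -ul.
So farlukeg → farlukeul.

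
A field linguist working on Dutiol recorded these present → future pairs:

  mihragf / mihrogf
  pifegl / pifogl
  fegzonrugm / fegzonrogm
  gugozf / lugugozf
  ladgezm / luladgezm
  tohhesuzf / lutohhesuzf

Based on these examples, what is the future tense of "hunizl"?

mihragf and gugozf both end in -f yet inflect differently (mihrogf, lugugozf), so the final letter is not what conditions the rule; the second-to-last letter is.
"hunizl" has second-to-last letter 'z'. The stems whose second-to-last letter is 'z' (gugozf → lugugozf, ladgezm → luladgezm, tohhesuzf → lutohhesuzf) add the prefix lu-.
So hunizl → luhunizl.

luhunizl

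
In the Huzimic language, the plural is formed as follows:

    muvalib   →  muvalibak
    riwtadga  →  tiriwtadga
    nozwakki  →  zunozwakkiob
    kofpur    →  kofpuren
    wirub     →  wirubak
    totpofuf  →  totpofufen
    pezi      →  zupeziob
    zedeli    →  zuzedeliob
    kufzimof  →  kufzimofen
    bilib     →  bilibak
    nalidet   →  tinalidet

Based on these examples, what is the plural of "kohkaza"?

tikohkaza

wirub and kofpur both have last vowel 'u' yet inflect differently (wirubak, kofpuren), so the last vowel is not what conditions the rule; the final letter is.
"kohkaza" ends in -a. The one such stem in the data (riwtadga → tiriwtadga) adds the prefix ti-, so the same rule applies.
The other patterns: stems ending in -b add -ak; stems ending in -f or -r add -en; stems ending in -i add zu- … -ob around the stem.
So kohkaza → tikohkaza.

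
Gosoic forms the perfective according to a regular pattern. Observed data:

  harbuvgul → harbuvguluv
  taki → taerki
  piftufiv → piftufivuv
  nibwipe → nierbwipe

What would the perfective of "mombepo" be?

moermbepo

taki and piftufiv both have last vowel 'i' yet inflect differently (taerki, piftufivuv), so the last vowel is not what conditions the rule; whether the stem ends in a vowel or a consonant is.
"mombepo" ends in a vowel. The stems ending in a vowel (taki → taerki, nibwipe → nierbwipe) insert -er- after the first vowel.
The other pattern: stems ending in a consonant add -uv.
So mombepo → moermbepo.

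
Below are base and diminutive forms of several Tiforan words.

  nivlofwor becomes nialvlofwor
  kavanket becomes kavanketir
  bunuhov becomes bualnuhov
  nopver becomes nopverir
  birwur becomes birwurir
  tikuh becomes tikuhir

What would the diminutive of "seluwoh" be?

nivlofwor and birwur both end in -r yet inflect differently (nialvlofwor, birwurir), so the final letter is not what conditions the rule; the last vowel is.
"seluwoh" has last vowel 'o'. The stems whose last vowel is 'o' (nivlofwor → nialvlofwor, bunuhov → bualnuhov) insert -al- after the first vowel.
The other pattern: stems whose last vowel is 'e' or 'u' add -ir.
So seluwoh → sealluwoh.

sealluwoh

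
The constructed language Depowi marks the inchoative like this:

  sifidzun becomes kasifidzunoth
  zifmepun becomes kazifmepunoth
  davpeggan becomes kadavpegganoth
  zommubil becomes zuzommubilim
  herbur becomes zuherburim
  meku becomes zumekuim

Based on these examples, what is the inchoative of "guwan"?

kaguwanoth

"guwan" ends in -n. The stems ending in -n (sifidzun → kasifidzunoth, zifmepun → kazifmepunoth, davpeggan → kadavpegganoth) add ka- … -oth around the stem.
The other pattern: stems ending in -l, -r or -u add zu- … -im around the stem.
So guwan → kaguwanoth.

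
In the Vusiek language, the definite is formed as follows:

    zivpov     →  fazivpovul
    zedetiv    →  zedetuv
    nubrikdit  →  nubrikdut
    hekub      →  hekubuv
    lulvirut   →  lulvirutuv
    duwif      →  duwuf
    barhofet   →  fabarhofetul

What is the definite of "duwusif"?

duwusuf

lulvirut and nubrikdit both end in -t yet inflect differently (lulvirutuv, nubrikdut), so the final letter is not what conditions the rule; the last vowel is.
"duwusif" has last vowel 'i'. The stems whose last vowel is 'i' (nubrikdit → nubrikdut, duwif → duwuf, zedetiv → zedetuv) change the last vowel to 'u'.
The other patterns: stems whose last vowel is 'u' add -uv; stems whose last vowel is 'e' or 'o' add fa- … -ul around the stem.
So duwusif → duwusuf.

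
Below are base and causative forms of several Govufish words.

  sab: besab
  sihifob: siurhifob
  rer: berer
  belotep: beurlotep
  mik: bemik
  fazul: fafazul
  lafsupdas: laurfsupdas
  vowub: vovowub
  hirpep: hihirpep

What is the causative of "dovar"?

sab and vowub both end in -b yet inflect differently (besab, vovowub), so the final letter is not what conditions the rule; the number of vowels is.
"dovar" has 2 vowels. The stems with 2 vowels (fazul → fafazul, vowub → vovowub, hirpep → hihirpep) repeat the first consonant+vowel as a prefix.
So dovar → dodovar.

dodovar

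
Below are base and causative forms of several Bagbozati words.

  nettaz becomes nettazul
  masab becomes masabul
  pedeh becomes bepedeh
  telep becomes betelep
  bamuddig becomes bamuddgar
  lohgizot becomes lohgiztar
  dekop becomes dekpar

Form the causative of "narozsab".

telep and dekop both end in -p yet inflect differently (betelep, dekpar), so the final letter is not what conditions the rule; the last vowel is.
"narozsab" has last vowel 'a'. The stems whose last vowel is 'a' (nettaz → nettazul, masab → masabul) add -ul.
The other patterns: stems whose last vowel is 'e' add the prefix be-; stems whose last vowel is 'i' or 'o' delete the last vowel and add -ar.
So narozsab → narozsabul.

narozsabul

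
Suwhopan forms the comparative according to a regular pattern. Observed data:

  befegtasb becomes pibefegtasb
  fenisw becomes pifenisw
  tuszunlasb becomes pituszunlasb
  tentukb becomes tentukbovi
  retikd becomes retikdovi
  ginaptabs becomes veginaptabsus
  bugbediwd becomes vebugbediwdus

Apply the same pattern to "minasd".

befegtasb and tentukb both end in -b yet inflect differently (pibefegtasb, tentukbovi), so the final letter is not what conditions the rule; the second-to-last letter is.
"minasd" has second-to-last letter 's'. The stems whose second-to-last letter is 's' (befegtasb → pibefegtasb, fenisw → pifenisw, tuszunlasb → pituszunlasb) add the prefix pi-.
So minasd → piminasd.

piminasd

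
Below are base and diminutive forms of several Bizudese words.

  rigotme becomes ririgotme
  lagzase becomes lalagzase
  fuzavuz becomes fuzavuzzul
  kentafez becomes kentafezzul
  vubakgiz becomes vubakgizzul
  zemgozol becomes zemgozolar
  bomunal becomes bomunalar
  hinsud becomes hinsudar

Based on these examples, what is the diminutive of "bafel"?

bafelar

"bafel" ends in -l. The stems ending in -l (zemgozol → zemgozolar, bomunal → bomunalar) add -ar.
So bafel → bafelar.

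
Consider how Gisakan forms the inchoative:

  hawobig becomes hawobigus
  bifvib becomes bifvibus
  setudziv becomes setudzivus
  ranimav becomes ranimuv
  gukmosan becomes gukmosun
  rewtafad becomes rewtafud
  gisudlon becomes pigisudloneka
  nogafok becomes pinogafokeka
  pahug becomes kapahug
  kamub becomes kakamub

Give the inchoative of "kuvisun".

kakuvisun

"kuvisun" has last vowel 'u'. The stems whose last vowel is 'u' (pahug → kapahug, kamub → kakamub) add the prefix ka-.
The other patterns: stems whose last vowel is 'i' add -us; stems whose last vowel is 'a' change the last vowel to 'u'; stems whose last vowel is 'o' add pi- … -eka around the stem.
So kuvisun → kakuvisun.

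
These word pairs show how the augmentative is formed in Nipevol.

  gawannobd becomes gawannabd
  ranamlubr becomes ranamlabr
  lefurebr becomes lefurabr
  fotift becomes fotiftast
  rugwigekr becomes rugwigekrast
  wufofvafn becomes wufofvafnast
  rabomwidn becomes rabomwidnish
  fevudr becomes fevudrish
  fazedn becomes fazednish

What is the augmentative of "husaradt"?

husaradtish

ranamlubr and rugwigekr both end in -r yet inflect differently (ranamlabr, rugwigekrast), so the final letter is not what conditions the rule; the second-to-last letter is.
"husaradt" has second-to-last letter 'd'. The stems whose second-to-last letter is 'd' (rabomwidn → rabomwidnish, fevudr → fevudrish, fazedn → fazednish) add -ish.
So husaradt → husaradtish.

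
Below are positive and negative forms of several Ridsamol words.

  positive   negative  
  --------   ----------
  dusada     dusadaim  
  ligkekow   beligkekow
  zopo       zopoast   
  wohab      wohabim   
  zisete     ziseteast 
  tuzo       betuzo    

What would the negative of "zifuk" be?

tuzo and zopo both end in -o yet inflect differently (betuzo, zopoast), so the final letter is not what conditions the rule; the first letter is.
"zifuk" begins with z-. The stems beginning with z- (zisete → ziseteast, zopo → zopoast) add -ast.
So zifuk → zifukast.

zifukast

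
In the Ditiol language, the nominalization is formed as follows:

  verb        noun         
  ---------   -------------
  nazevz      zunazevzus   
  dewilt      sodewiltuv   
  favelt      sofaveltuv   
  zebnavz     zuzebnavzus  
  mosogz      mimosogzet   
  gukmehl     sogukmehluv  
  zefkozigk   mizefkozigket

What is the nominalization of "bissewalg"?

mosogz and zebnavz both end in -z yet inflect differently (mimosogzet, zuzebnavzus), so the final letter is not what conditions the rule; the second-to-last letter is.
"bissewalg" has second-to-last letter 'l'. The stems whose second-to-last letter is 'l' (favelt → sofaveltuv, dewilt → sodewiltuv) add so- … -uv around the stem.
The other patterns: stems whose second-to-last letter is 'g' add mi- … -et around the stem; stems whose second-to-last letter is 'v' add zu- … -us around the stem.
So bissewalg → sobissewalguv.

sobissewalguv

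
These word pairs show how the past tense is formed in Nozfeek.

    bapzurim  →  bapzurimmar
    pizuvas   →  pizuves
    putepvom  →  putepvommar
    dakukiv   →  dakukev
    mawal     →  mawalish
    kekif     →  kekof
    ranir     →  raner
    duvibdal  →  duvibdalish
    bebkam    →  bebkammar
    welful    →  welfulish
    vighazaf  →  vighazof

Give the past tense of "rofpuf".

duvibdal and bebkam both have last vowel 'a' yet inflect differently (duvibdalish, bebkammar), so the last vowel is not what conditions the rule; the final letter is.
"rofpuf" ends in -f. The stems ending in -f (kekif → kekof, vighazaf → vighazof) change the last vowel to 'o'.
So rofpuf → rofpof.

rofpof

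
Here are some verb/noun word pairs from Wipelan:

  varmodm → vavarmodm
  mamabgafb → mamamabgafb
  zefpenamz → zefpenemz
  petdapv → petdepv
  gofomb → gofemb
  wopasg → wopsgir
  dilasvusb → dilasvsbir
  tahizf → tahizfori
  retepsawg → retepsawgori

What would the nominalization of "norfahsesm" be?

norfahssmir

mamabgafb and gofomb both end in -b yet inflect differently (mamamabgafb, gofemb), so the final letter is not what conditions the rule; the second-to-last letter is.
"norfahsesm" has second-to-last letter 's'. The stems whose second-to-last letter is 's' (wopasg → wopsgir, dilasvusb → dilasvsbir) delete the last vowel and add -ir.
So norfahsesm → norfahssmir.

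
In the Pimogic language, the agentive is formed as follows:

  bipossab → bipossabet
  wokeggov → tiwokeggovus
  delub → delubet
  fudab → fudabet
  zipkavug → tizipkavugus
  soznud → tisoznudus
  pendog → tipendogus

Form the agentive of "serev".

delub and soznud both have last vowel 'u' yet inflect differently (delubet, tisoznudus), so the last vowel is not what conditions the rule; the final letter is.
"serev" ends in -v. The one such stem in the data (wokeggov → tiwokeggovus) adds ti- … -us around the stem, so the same rule applies.
The other pattern: stems ending in -b add -et.
So serev → tiserevus.

tiserevus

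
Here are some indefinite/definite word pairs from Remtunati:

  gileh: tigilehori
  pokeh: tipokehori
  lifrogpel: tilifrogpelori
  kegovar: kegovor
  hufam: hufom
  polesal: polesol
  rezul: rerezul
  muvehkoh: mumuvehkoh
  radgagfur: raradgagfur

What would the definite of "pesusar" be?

"pesusar" has last vowel 'a'. The stems whose last vowel is 'a' (kegovar → kegovor, hufam → hufom, polesal → polesol) change the last vowel to 'o'.
So pesusar → pesusor.

pesusor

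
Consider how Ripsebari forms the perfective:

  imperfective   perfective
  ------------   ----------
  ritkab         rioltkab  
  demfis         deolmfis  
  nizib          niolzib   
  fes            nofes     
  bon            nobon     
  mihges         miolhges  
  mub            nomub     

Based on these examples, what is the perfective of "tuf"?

ritkab and mub both end in -b yet inflect differently (rioltkab, nomub), so the final letter is not what conditions the rule; the number of vowels is.
"tuf" has 1 vowel. The stems with 1 vowel (bon → nobon, mub → nomub, fes → nofes) add the prefix no-.
The other pattern: stems with 2 vowels insert -ol- after the first vowel.
So tuf → notuf.

notuf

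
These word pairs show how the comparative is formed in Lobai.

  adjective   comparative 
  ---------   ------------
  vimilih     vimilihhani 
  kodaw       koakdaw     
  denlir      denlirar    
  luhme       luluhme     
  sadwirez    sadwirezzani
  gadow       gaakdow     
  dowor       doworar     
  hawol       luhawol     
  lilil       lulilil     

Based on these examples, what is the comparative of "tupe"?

lutupe

hawol and dowor both have last vowel 'o' yet inflect differently (luhawol, doworar), so the last vowel is not what conditions the rule; the final letter is.
"tupe" ends in -e. The one such stem in the data (luhme → luluhme) adds the prefix lu-, so the same rule applies.
So tupe → lutupe.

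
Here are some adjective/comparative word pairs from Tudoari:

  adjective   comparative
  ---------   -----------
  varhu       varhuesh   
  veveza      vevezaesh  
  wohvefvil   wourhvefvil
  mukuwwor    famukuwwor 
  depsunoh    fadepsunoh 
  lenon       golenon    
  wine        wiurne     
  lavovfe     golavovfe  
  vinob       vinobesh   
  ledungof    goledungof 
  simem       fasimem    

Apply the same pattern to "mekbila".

lavovfe and wine both end in -e yet inflect differently (golavovfe, wiurne), so the final letter is not what conditions the rule; the first letter is.
"mekbila" begins with m-. The one such stem in the data (mukuwwor → famukuwwor) adds the prefix fa-, so the same rule applies.
The other patterns: stems beginning with v- add -esh; stems beginning with l- add the prefix go-; stems beginning with w- insert -ur- after the first vowel.
So mekbila → famekbila.

famekbila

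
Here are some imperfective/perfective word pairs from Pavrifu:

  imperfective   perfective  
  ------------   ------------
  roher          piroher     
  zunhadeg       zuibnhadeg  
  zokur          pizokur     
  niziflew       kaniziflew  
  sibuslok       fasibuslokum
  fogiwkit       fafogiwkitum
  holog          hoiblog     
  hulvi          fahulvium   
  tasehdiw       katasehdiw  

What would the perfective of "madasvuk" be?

famadasvukum

zunhadeg and niziflew both have last vowel 'e' yet inflect differently (zuibnhadeg, kaniziflew), so the last vowel is not what conditions the rule; the final letter is.
"madasvuk" ends in -k. The one such stem in the data (sibuslok → fasibuslokum) adds fa- … -um around the stem, so the same rule applies.
The other patterns: stems ending in -g insert -ib- after the first vowel; stems ending in -w add the prefix ka-; stems ending in -r add the prefix pi-.
So madasvuk → famadasvukum.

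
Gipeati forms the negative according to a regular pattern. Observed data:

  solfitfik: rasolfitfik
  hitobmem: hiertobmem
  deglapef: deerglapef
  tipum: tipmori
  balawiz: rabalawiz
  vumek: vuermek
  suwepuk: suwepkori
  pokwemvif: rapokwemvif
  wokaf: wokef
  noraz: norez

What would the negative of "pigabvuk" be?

pigabvkori

suwepuk and solfitfik both end in -k yet inflect differently (suwepkori, rasolfitfik), so the final letter is not what conditions the rule; the last vowel is.
"pigabvuk" has last vowel 'u'. The stems whose last vowel is 'u' (suwepuk → suwepkori, tipum → tipmori) delete the last vowel and add -ori.
The other patterns: stems whose last vowel is 'i' add the prefix ra-; stems whose last vowel is 'a' change the last vowel to 'e'; stems whose last vowel is 'e' insert -er- after the first vowel.
So pigabvuk → pigabvkori.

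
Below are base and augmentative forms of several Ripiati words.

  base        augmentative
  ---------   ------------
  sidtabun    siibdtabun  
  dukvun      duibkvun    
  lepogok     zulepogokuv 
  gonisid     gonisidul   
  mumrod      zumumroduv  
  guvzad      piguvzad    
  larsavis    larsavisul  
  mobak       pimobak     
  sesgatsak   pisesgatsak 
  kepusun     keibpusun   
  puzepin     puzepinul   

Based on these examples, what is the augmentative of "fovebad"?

pifovebad

"fovebad" has last vowel 'a'. The stems whose last vowel is 'a' (mobak → pimobak, guvzad → piguvzad, sesgatsak → pisesgatsak) add the prefix pi-.
So fovebad → pifovebad.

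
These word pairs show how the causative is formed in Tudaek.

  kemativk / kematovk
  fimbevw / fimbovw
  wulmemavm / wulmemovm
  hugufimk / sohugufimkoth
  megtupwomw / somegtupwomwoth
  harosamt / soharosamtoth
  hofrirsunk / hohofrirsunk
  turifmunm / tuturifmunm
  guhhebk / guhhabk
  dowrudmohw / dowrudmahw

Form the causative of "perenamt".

soperenamtoth

kemativk and hugufimk both end in -k yet inflect differently (kematovk, sohugufimkoth), so the final letter is not what conditions the rule; the second-to-last letter is.
"perenamt" has second-to-last letter 'm'. The stems whose second-to-last letter is 'm' (hugufimk → sohugufimkoth, megtupwomw → somegtupwomwoth, harosamt → soharosamtoth) add so- … -oth around the stem.
The other patterns: stems whose second-to-last letter is 'v' change the last vowel to 'o'; stems whose second-to-last letter is 'n' repeat the first consonant+vowel as a prefix; stems whose second-to-last letter is 'b' or 'h' change the last vowel to 'a'.
So perenamt → soperenamtoth.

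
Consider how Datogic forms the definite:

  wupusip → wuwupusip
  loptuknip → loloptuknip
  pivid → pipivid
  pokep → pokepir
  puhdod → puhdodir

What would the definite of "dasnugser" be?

"dasnugser" has last vowel 'e'. The one such stem in the data (pokep → pokepir) adds -ir, so the same rule applies.
The other pattern: stems whose last vowel is 'i' repeat the first consonant+vowel as a prefix.
So dasnugser → dasnugserir.

dasnugserir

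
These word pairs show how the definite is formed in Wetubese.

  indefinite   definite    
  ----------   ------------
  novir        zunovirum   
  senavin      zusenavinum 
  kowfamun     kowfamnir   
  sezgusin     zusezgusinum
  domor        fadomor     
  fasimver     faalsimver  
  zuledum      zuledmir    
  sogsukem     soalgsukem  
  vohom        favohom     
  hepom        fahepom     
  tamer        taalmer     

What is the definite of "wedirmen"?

zuledum and sogsukem both end in -m yet inflect differently (zuledmir, soalgsukem), so the final letter is not what conditions the rule; the last vowel is.
"wedirmen" has last vowel 'e'. The stems whose last vowel is 'e' (fasimver → faalsimver, sogsukem → soalgsukem, tamer → taalmer) insert -al- after the first vowel.
The other patterns: stems whose last vowel is 'u' delete the last vowel and add -ir; stems whose last vowel is 'i' add zu- … -um around the stem; stems whose last vowel is 'o' add the prefix fa-.
So wedirmen → wealdirmen.

wealdirmen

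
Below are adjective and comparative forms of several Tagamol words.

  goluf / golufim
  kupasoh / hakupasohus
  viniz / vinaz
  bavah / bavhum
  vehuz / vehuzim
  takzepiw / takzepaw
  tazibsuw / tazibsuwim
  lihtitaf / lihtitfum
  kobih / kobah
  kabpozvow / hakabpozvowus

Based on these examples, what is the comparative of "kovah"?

kovhum

bavah and kupasoh both end in -h yet inflect differently (bavhum, hakupasohus), so the final letter is not what conditions the rule; the last vowel is.
"kovah" has last vowel 'a'. The stems whose last vowel is 'a' (bavah → bavhum, lihtitaf → lihtitfum) delete the last vowel and add -um.
So kovah → kovhum.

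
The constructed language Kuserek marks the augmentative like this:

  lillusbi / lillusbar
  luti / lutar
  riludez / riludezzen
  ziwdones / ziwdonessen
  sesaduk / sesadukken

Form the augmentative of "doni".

"doni" ends in -i. The stems ending in -i (lillusbi → lillusbar, luti → lutar) drop the final letter and add -ar.
The other pattern: stems ending in -k, -s or -z double the final consonant and add -en.
So doni → donar.

donar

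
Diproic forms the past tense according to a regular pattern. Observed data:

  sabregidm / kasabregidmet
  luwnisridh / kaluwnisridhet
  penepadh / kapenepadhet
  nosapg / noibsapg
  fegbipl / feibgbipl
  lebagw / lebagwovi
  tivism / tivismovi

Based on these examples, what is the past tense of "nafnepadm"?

kanafnepadmet

sabregidm and tivism both end in -m yet inflect differently (kasabregidmet, tivismovi), so the final letter is not what conditions the rule; the second-to-last letter is.
"nafnepadm" has second-to-last letter 'd'. The stems whose second-to-last letter is 'd' (sabregidm → kasabregidmet, luwnisridh → kaluwnisridhet, penepadh → kapenepadhet) add ka- … -et around the stem.
So nafnepadm → kanafnepadmet.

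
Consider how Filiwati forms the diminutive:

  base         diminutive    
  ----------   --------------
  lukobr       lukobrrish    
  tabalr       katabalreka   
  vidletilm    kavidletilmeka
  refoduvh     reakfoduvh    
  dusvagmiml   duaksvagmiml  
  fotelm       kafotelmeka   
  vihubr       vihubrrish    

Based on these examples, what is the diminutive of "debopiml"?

"debopiml" has second-to-last letter 'm'. The one such stem in the data (dusvagmiml → duaksvagmiml) inserts -ak- after the first vowel (as does refoduvh), so the same rule applies.
So debopiml → deakbopiml.

deakbopiml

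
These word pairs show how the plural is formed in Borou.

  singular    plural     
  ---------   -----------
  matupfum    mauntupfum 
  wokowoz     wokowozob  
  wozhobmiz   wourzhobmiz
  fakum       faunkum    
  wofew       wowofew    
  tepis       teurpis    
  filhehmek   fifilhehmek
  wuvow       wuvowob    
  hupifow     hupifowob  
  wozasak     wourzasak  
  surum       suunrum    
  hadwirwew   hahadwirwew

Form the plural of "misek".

mimisek

wozasak and filhehmek both end in -k yet inflect differently (wourzasak, fifilhehmek), so the final letter is not what conditions the rule; the last vowel is.
"misek" has last vowel 'e'. The stems whose last vowel is 'e' (wofew → wowofew, filhehmek → fifilhehmek, hadwirwew → hahadwirwew) repeat the first consonant+vowel as a prefix.
So misek → mimisek.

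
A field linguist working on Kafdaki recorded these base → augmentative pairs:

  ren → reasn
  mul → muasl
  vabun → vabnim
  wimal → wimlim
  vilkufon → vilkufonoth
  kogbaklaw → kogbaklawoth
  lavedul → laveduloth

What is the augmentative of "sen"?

"sen" has 1 vowel. The stems with 1 vowel (ren → reasn, mul → muasl) insert -as- after the first vowel.
So sen → seasn.

seasn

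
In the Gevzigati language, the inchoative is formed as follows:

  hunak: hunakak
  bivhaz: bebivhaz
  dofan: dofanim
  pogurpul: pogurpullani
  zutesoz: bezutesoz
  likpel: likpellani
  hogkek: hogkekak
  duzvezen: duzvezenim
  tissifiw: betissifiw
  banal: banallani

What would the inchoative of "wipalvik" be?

wipalvikak

"wipalvik" ends in -k. The stems ending in -k (hunak → hunakak, hogkek → hogkekak) add -ak.
So wipalvik → wipalvikak.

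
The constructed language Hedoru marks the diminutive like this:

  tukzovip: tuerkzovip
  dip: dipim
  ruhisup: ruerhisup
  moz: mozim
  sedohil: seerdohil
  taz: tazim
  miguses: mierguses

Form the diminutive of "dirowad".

"dirowad" has 3 vowels. The stems with 3 vowels (tukzovip → tuerkzovip, ruhisup → ruerhisup, miguses → mierguses) insert -er- after the first vowel.
The other pattern: stems with 1 vowel add -im.
So dirowad → dierrowad.

dierrowad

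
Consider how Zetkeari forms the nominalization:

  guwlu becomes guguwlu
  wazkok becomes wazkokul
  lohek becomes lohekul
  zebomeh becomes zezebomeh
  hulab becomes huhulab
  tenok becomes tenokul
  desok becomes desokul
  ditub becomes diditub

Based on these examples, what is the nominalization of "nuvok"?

lohek and zebomeh both have last vowel 'e' yet inflect differently (lohekul, zezebomeh), so the last vowel is not what conditions the rule; the final letter is.
"nuvok" ends in -k. The stems ending in -k (tenok → tenokul, wazkok → wazkokul, lohek → lohekul) add -ul.
So nuvok → nuvokul.

nuvokul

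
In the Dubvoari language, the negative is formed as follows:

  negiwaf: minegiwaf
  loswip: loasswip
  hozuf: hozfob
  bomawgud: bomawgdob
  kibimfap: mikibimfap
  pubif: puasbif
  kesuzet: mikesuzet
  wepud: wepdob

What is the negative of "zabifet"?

mizabifet

"zabifet" has last vowel 'e'. The one such stem in the data (kesuzet → mikesuzet) adds the prefix mi-, so the same rule applies.
So zabifet → mizabifet.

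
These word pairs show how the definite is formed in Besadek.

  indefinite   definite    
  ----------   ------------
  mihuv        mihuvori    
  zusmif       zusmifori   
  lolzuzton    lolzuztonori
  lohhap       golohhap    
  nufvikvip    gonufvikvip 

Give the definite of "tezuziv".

tezuzivori

"tezuziv" ends in -v. The one such stem in the data (mihuv → mihuvori) adds -ori, so the same rule applies.
So tezuziv → tezuzivori.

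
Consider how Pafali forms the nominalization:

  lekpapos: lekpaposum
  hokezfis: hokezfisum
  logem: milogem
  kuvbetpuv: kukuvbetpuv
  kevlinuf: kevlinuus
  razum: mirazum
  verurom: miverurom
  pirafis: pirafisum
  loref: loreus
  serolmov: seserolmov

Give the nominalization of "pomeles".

pomelesum

lekpapos and verurom both have last vowel 'o' yet inflect differently (lekpaposum, miverurom), so the last vowel is not what conditions the rule; the final letter is.
"pomeles" ends in -s. The stems ending in -s (lekpapos → lekpaposum, hokezfis → hokezfisum, pirafis → pirafisum) add -um.
The other patterns: stems ending in -f drop the final letter and add -us; stems ending in -m add the prefix mi-; stems ending in -v repeat the first consonant+vowel as a prefix.
So pomeles → pomelesum.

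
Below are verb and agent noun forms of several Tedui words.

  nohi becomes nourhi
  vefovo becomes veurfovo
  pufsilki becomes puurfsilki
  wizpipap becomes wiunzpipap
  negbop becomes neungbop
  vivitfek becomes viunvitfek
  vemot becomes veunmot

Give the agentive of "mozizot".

vefovo and negbop both have last vowel 'o' yet inflect differently (veurfovo, neungbop), so the last vowel is not what conditions the rule; whether the stem ends in a vowel or a consonant is.
"mozizot" ends in a consonant. The stems ending in a consonant (wizpipap → wiunzpipap, negbop → neungbop, vivitfek → viunvitfek) insert -un- after the first vowel.
The other pattern: stems ending in a vowel insert -ur- after the first vowel.
So mozizot → mounzizot.

mounzizot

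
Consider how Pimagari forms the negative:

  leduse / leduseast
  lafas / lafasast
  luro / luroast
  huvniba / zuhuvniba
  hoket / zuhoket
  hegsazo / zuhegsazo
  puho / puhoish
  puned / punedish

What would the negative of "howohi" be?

luro and hegsazo both end in -o yet inflect differently (luroast, zuhegsazo), so the final letter is not what conditions the rule; the first letter is.
"howohi" begins with h-. The stems beginning with h- (huvniba → zuhuvniba, hoket → zuhoket, hegsazo → zuhegsazo) add the prefix zu-.
So howohi → zuhowohi.

zuhowohi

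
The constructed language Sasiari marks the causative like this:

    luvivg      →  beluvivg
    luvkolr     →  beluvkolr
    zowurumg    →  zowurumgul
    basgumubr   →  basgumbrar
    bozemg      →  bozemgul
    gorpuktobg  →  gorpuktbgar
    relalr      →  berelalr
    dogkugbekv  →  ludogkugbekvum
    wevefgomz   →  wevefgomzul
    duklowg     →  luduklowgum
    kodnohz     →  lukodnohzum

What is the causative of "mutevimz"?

gorpuktobg and zowurumg both end in -g yet inflect differently (gorpuktbgar, zowurumgul), so the final letter is not what conditions the rule; the second-to-last letter is.
"mutevimz" has second-to-last letter 'm'. The stems whose second-to-last letter is 'm' (zowurumg → zowurumgul, bozemg → bozemgul, wevefgomz → wevefgomzul) add -ul.
So mutevimz → mutevimzul.

mutevimzul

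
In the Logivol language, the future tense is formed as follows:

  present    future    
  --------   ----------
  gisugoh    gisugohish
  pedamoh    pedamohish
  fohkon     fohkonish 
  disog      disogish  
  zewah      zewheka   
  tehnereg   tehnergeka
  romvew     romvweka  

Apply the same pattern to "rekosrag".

"rekosrag" has last vowel 'a'. The one such stem in the data (zewah → zewheka) deletes the last vowel and adds -eka (as do tehnereg, romvew), so the same rule applies.
The other pattern: stems whose last vowel is 'o' add -ish.
So rekosrag → rekosrgeka.

rekosrgeka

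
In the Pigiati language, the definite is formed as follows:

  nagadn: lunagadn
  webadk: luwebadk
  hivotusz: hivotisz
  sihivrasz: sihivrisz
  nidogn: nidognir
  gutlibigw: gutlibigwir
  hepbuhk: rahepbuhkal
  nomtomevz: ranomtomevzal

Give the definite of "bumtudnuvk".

nagadn and nidogn both end in -n yet inflect differently (lunagadn, nidognir), so the final letter is not what conditions the rule; the second-to-last letter is.
"bumtudnuvk" has second-to-last letter 'v'. The one such stem in the data (nomtomevz → ranomtomevzal) adds ra- … -al around the stem, so the same rule applies.
The other patterns: stems whose second-to-last letter is 'd' add the prefix lu-; stems whose second-to-last letter is 's' change the last vowel to 'i'; stems whose second-to-last letter is 'g' add -ir.
So bumtudnuvk → rabumtudnuvkal.

rabumtudnuvkal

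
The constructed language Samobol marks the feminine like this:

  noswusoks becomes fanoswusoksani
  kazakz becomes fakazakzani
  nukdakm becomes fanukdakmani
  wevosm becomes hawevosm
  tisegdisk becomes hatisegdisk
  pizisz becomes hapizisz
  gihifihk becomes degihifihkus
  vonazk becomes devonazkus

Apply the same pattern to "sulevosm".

"sulevosm" has second-to-last letter 's'. The stems whose second-to-last letter is 's' (wevosm → hawevosm, tisegdisk → hatisegdisk, pizisz → hapizisz) add the prefix ha-.
So sulevosm → hasulevosm.

hasulevosm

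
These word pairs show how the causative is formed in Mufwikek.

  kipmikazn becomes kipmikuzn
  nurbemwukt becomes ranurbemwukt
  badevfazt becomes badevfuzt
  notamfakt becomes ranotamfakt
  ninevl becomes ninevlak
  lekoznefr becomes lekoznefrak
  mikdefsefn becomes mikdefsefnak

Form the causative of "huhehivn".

nurbemwukt and badevfazt both end in -t yet inflect differently (ranurbemwukt, badevfuzt), so the final letter is not what conditions the rule; the second-to-last letter is.
"huhehivn" has second-to-last letter 'v'. The one such stem in the data (ninevl → ninevlak) adds -ak, so the same rule applies.
So huhehivn → huhehivnak.

huhehivnak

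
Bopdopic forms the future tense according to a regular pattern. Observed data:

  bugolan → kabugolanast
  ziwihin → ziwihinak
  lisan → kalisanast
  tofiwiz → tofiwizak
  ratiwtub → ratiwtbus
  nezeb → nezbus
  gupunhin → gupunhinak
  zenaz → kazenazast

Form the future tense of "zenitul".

zenitlus

ziwihin and bugolan both end in -n yet inflect differently (ziwihinak, kabugolanast), so the final letter is not what conditions the rule; the last vowel is.
"zenitul" has last vowel 'u'. The one such stem in the data (ratiwtub → ratiwtbus) deletes the last vowel and adds -us (as does nezeb), so the same rule applies.
The other patterns: stems whose last vowel is 'i' add -ak; stems whose last vowel is 'a' add ka- … -ast around the stem.
So zenitul → zenitlus.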